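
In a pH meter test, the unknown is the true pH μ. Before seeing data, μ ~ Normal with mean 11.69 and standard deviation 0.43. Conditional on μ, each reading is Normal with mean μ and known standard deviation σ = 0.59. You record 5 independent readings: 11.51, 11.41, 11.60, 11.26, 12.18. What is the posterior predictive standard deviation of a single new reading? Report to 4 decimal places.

For Normal data with known variance σ², a Normal(μ₀, σ₀²) prior on μ is conjugate. Posterior precision = 1/σ₀² + n/σ²; posterior mean is the precision-weighted average of μ₀ and x̄.
σ₀² = 0.43² = 0.1849, σ² = 0.59² = 0.3481; σ² + n·σ₀² = 0.3481 + 5·0.1849 = 1.2726.
Posterior precision = 1/σ₀² + n/σ² = 1/0.1849 + 5/0.3481 = (σ² + n·σ₀²)/(σ₀²σ²) = 1.2726/(0.1849·0.3481); posterior variance σₙ² = σ₀²σ²/(σ² + n·σ₀²) = 0.1849·0.3481/1.2726 = 0.050577.
Predictive variance for one new observation = σₙ² + σ² = 0.1849·0.3481/1.2726 + 0.3481 = σ²·(σ₀² + 1.2726)/1.2726 = 0.3481·1.4575/1.2726 = 0.398677; SD = √(0.3481·1.4575/1.2726) = 0.6314.

0.6314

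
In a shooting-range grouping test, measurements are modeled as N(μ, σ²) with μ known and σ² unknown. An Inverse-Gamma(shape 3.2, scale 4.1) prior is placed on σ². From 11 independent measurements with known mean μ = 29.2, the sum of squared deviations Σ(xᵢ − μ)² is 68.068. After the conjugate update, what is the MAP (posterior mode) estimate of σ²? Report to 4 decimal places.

3.9313

With known mean μ and an Inverse-Gamma(α, β) prior on σ², the Normal likelihood is conjugate: posterior is Inv-Gamma(α + n/2, β + Σ(xᵢ−μ)²/2).
Posterior: Inv-Gamma(3.2 + 11/2, 4.1 + 68.068/2) = Inv-Gamma(8.70, 38.1340).
Mode = β/(α+1) = 38.1340/9.70 = 3.9313.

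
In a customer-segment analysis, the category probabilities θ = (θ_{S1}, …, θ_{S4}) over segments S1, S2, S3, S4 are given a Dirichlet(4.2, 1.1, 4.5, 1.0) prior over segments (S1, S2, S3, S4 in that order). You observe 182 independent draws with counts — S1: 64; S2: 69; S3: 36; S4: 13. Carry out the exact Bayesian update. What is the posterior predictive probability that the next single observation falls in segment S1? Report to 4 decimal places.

0.3537

The Dirichlet prior is conjugate to the Multinomial likelihood: each posterior αⱼ = prior αⱼ + observed count nⱼ.
Posterior concentration: (68.2, 70.1, 40.5, 14.0), total = 192.8.
P(next = S1 | data) = α_{S1}/Σα = 0.3537.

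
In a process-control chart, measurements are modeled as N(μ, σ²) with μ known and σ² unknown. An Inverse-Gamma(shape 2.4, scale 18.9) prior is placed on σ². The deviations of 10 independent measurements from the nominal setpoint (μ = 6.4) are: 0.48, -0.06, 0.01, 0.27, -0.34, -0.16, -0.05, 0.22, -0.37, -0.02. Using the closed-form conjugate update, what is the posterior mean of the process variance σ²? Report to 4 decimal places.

3.0028

With known mean μ and an Inverse-Gamma(α, β) prior on σ², the Normal likelihood is conjugate: posterior is Inv-Gamma(α + n/2, β + Σ(xᵢ−μ)²/2).
Σ(xᵢ−μ)² = (0.48)² + (-0.06)² + (0.01)² + (0.27)² + (-0.34)² + (-0.16)² + (-0.05)² + (0.22)² + (-0.37)² + (-0.02)² = 0.6364.
Posterior: Inv-Gamma(2.4 + 10/2, 18.9 + 0.6364/2) = Inv-Gamma(7.40, 19.21820).
E[σ²|data] = β/(α−1) = 19.21820/6.40 = 3.0028.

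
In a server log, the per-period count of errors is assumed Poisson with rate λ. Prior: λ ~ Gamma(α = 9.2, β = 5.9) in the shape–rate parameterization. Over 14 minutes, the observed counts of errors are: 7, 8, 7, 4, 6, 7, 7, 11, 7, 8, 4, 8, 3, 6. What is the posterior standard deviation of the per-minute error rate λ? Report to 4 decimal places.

0.5080

With a Gamma(shape α, rate β) prior, the Poisson likelihood is conjugate: the posterior is Gamma(α + ΣXᵢ, β + n).
Sum of counts S = 93 over n = 14 minutes.
Posterior: Gamma(α+S, β+n) = Gamma(9.2+93, 5.9+14) = Gamma(102.2, 19.9).
SD = √α/β = √102.2/19.9 = 0.5080.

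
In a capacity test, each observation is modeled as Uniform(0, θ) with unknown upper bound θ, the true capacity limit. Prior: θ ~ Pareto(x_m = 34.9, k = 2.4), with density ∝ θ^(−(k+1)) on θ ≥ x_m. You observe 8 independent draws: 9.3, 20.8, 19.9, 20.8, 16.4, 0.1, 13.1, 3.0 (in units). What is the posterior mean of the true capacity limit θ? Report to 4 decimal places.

38.6128

A Pareto(scale x_m, shape k) prior on the upper bound θ of Uniform(0, θ) is conjugate: posterior is Pareto(max(x_m, max xᵢ), k + n).
Sample maximum = 20.8; prior scale x_m = 34.9 → posterior scale = max = 34.9.
Posterior shape = 2.4 + 8 = 10.4.
E[θ|data] = k·x_m/(k−1) = 10.4·34.9/9.4 = 38.6128.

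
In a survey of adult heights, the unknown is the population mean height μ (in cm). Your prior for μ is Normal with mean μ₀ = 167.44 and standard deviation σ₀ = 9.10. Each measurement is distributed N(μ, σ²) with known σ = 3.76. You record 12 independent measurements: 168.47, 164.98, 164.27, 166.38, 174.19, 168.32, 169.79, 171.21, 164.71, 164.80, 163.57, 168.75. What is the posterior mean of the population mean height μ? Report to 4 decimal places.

167.4531

For Normal data with known variance σ², a Normal(μ₀, σ₀²) prior on μ is conjugate. Posterior precision = 1/σ₀² + n/σ²; posterior mean is the precision-weighted average of μ₀ and x̄.
Σxᵢ = 168.47 + 164.98 + 164.27 + 166.38 + 174.19 + 168.32 + 169.79 + 171.21 + 164.71 + 164.80 + 163.57 + 168.75 = 2009.44, so n·x̄ = 2009.44.
σ₀² = 9.10² = 82.81, σ² = 3.76² = 14.1376; σ² + n·σ₀² = 14.1376 + 12·82.81 = 1007.8576.
Posterior mean = (μ₀/σ₀² + n·x̄/σ²)/(1/σ₀² + n/σ²) = (σ²·μ₀ + σ₀²·n·x̄)/(σ² + n·σ₀²) = (14.1376·167.44 + 82.81·2009.44)/1007.8576 = 168768.926144/1007.8576 = 167.4531.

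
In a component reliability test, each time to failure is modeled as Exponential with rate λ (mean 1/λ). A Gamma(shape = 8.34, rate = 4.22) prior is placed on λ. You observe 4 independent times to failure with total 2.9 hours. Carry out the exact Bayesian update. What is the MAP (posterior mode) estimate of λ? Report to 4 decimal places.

1.5927

With a Gamma(shape α, rate β) prior on the exponential rate λ, the posterior after n observations with total T = Σxᵢ is Gamma(α+n, β+T).
Posterior: Gamma(8.34+4, 4.22+2.9) = Gamma(12.34, 7.12).
Mode = (α−1)/β = 1.5927.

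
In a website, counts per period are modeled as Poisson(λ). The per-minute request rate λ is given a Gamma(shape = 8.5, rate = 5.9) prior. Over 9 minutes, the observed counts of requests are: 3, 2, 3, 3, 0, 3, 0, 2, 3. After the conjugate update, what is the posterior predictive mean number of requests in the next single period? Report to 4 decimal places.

With a Gamma(shape α, rate β) prior, the Poisson likelihood is conjugate: the posterior is Gamma(α + ΣXᵢ, β + n).
Sum of counts S = 19 over n = 9 minutes.
Posterior: Gamma(α+S, β+n) = Gamma(8.5+19, 5.9+9) = Gamma(27.5, 14.9).
The predictive distribution for one future period is NegBinom with mean α/β = 1.8456.

1.8456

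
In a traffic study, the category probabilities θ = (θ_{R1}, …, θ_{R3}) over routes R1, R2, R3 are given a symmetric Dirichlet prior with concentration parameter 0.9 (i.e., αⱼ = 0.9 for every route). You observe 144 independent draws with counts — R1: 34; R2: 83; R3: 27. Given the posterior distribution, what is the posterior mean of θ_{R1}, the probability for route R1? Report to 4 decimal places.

0.2379

The Dirichlet prior is conjugate to the Multinomial likelihood: each posterior αⱼ = prior αⱼ + observed count nⱼ.
Posterior concentration: (34.9, 83.9, 27.9), total = 146.7.
E[θ_{R1}|data] = α_{R1}/Σα = 34.9/146.7 = 0.2379.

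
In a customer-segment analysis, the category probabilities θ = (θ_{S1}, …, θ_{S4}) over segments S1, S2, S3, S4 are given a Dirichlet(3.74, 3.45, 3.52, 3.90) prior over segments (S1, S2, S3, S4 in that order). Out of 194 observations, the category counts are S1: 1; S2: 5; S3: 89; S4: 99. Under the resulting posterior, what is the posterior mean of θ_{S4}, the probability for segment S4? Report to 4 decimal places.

The Dirichlet prior is conjugate to the Multinomial likelihood: each posterior αⱼ = prior αⱼ + observed count nⱼ.
Posterior concentration: (4.74, 8.45, 92.52, 102.90), total = 208.61.
E[θ_{S4}|data] = α_{S4}/Σα = 102.90/208.61 = 0.4933.

0.4933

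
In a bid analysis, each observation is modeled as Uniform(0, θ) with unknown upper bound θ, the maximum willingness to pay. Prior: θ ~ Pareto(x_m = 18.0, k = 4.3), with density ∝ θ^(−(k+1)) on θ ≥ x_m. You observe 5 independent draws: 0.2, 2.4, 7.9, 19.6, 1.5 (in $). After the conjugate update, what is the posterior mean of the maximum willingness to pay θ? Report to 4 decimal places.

A Pareto(scale x_m, shape k) prior on the upper bound θ of Uniform(0, θ) is conjugate: posterior is Pareto(max(x_m, max xᵢ), k + n).
Sample maximum = 19.6; prior scale x_m = 18.0 → posterior scale = max = 19.6.
Posterior shape = 4.3 + 5 = 9.3.
E[θ|data] = k·x_m/(k−1) = 9.3·19.6/8.3 = 21.9614.

21.9614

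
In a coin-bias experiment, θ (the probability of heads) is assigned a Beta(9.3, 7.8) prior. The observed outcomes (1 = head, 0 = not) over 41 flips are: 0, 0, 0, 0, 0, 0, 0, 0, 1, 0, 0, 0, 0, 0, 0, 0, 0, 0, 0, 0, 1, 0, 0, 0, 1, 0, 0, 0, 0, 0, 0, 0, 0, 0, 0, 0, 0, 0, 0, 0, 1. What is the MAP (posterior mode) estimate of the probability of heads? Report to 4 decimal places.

The Beta prior is conjugate to a Binomial/Bernoulli likelihood; the update adds successes to α and failures to β.
Posterior: Beta(α+k, β+n−k) = Beta(9.3+4, 7.8+37) = Beta(13.3, 44.8).
Mode of Beta(a,b) for a,b>1 is (a−1)/(a+b−2) = 12.3/56.1 = 0.2193.

0.2193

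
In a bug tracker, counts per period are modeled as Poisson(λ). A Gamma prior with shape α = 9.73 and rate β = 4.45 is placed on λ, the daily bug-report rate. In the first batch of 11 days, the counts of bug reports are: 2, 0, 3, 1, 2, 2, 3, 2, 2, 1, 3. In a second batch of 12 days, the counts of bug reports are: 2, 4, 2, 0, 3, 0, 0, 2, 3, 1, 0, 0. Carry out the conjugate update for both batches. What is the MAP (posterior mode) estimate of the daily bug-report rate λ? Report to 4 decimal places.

1.7024

With a Gamma(shape α, rate β) prior, the Poisson likelihood is conjugate: the posterior is Gamma(α + ΣXᵢ, β + n).
Batch 1: sum of counts S = 21 over n = 11 days.
After batch 1: Gamma(α+S, β+n) = Gamma(9.73+21, 4.45+11) = Gamma(30.73, 15.45).
Batch 2: sum of counts S = 17 over n = 12 days.
After batch 2: Gamma(α+S, β+n) = Gamma(30.73+17, 15.45+12) = Gamma(47.73, 27.45).
Mode of Gamma(α,β) for α≥1 is (α−1)/β = 46.73/27.45 = 1.7024.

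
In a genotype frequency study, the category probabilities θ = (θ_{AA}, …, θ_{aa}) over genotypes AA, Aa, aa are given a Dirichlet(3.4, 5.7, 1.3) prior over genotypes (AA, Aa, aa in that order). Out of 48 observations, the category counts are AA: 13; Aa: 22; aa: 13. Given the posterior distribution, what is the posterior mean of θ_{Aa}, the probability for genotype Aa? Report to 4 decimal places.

0.4743

The Dirichlet prior is conjugate to the Multinomial likelihood: each posterior αⱼ = prior αⱼ + observed count nⱼ.
Posterior concentration: (16.4, 27.7, 14.3), total = 58.4.
E[θ_{Aa}|data] = α_{Aa}/Σα = 27.7/58.4 = 0.4743.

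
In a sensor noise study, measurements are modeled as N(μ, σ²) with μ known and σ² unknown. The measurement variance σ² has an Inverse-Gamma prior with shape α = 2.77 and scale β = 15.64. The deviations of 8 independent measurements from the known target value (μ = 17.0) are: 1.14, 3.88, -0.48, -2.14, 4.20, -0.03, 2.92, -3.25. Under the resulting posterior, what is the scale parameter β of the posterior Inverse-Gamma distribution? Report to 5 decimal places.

With known mean μ and an Inverse-Gamma(α, β) prior on σ², the Normal likelihood is conjugate: posterior is Inv-Gamma(α + n/2, β + Σ(xᵢ−μ)²/2).
Σ(xᵢ−μ)² = (1.14)² + (3.88)² + (-0.48)² + (-2.14)² + (4.20)² + (-0.03)² + (2.92)² + (-3.25)² = 57.8938.
Posterior: Inv-Gamma(2.77 + 8/2, 15.64 + 57.8938/2) = Inv-Gamma(6.77, 44.58690).
Posterior β = 44.58690.

44.58690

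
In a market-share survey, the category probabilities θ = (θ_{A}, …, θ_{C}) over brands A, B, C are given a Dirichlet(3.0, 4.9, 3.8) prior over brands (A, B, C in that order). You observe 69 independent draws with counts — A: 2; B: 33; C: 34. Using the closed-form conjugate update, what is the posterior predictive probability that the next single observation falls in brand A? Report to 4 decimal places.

The Dirichlet prior is conjugate to the Multinomial likelihood: each posterior αⱼ = prior αⱼ + observed count nⱼ.
Posterior concentration: (5.0, 37.9, 37.8), total = 80.7.
P(next = A | data) = α_{A}/Σα = 0.0620.

0.0620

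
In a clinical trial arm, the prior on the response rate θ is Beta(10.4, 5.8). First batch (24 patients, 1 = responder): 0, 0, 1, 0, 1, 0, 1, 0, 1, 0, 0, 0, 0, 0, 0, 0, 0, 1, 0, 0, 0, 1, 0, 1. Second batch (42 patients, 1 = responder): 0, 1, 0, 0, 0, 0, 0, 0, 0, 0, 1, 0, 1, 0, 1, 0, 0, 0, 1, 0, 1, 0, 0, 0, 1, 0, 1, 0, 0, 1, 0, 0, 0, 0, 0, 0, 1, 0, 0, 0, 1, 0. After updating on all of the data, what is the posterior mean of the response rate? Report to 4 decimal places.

0.3455

The Beta prior is conjugate to a Binomial/Bernoulli likelihood; the update adds successes to α and failures to β.
After batch 1: Beta(10.4+7, 5.8+17) = Beta(17.4, 22.8).
After batch 2: Beta(17.4+11, 22.8+31) = Beta(28.4, 53.8).
Posterior mean = α/(α+β) = 28.4/82.2 = 0.3455.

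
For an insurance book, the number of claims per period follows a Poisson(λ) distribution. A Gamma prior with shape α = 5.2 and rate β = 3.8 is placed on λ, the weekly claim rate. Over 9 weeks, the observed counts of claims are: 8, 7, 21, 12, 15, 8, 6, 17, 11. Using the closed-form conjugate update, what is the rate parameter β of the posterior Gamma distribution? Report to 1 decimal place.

With a Gamma(shape α, rate β) prior, the Poisson likelihood is conjugate: the posterior is Gamma(α + ΣXᵢ, β + n).
Sum of counts S = 105 over n = 9 weeks.
Posterior: Gamma(α+S, β+n) = Gamma(5.2+105, 3.8+9) = Gamma(110.2, 12.8).
Posterior β = 12.8.

12.8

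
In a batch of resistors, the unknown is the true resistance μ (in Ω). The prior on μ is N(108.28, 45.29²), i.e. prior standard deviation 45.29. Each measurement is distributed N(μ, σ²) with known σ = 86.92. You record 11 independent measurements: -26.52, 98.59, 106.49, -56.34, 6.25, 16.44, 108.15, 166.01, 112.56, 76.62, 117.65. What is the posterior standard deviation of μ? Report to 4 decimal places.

For Normal data with known variance σ², a Normal(μ₀, σ₀²) prior on μ is conjugate. Posterior precision = 1/σ₀² + n/σ²; posterior mean is the precision-weighted average of μ₀ and x̄.
σ₀² = 45.29² = 2051.1841, σ² = 86.92² = 7555.0864; σ² + n·σ₀² = 7555.0864 + 11·2051.1841 = 30118.1115.
Posterior precision = 1/σ₀² + n/σ² = 1/2051.1841 + 11/7555.0864 = (σ² + n·σ₀²)/(σ₀²σ²) = 30118.1115/(2051.1841·7555.0864); posterior variance σₙ² = σ₀²σ²/(σ² + n·σ₀²) = 2051.1841·7555.0864/30118.1115 = 514.536680.
Posterior SD = √σₙ² = √(2051.1841·7555.0864/30118.1115) = 22.6834.

22.6834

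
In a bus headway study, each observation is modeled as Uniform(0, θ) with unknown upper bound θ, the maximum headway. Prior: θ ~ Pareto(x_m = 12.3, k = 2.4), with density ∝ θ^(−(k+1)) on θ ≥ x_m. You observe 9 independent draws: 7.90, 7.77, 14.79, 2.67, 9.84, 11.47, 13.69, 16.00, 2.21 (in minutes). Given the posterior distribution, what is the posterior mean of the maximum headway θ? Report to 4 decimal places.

A Pareto(scale x_m, shape k) prior on the upper bound θ of Uniform(0, θ) is conjugate: posterior is Pareto(max(x_m, max xᵢ), k + n).
Sample maximum = 16.00; prior scale x_m = 12.3 → posterior scale = max = 16.00.
Posterior shape = 2.4 + 9 = 11.4.
E[θ|data] = k·x_m/(k−1) = 11.4·16.00/10.4 = 17.5385.

17.5385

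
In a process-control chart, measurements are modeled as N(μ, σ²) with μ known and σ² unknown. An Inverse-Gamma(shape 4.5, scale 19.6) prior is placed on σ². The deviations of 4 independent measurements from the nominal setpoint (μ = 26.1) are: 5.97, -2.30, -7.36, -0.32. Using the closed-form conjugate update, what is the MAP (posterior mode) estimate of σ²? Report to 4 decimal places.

8.9602

With known mean μ and an Inverse-Gamma(α, β) prior on σ², the Normal likelihood is conjugate: posterior is Inv-Gamma(α + n/2, β + Σ(xᵢ−μ)²/2).
Σ(xᵢ−μ)² = (5.97)² + (-2.30)² + (-7.36)² + (-0.32)² = 95.2029.
Posterior: Inv-Gamma(4.5 + 4/2, 19.6 + 95.2029/2) = Inv-Gamma(6.50, 67.20145).
Mode = β/(α+1) = 67.20145/7.50 = 8.9602.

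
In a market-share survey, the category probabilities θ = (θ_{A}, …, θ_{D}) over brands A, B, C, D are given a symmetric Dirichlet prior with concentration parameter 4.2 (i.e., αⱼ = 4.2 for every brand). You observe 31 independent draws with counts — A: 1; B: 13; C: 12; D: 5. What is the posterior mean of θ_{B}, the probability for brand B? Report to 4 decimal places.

The Dirichlet prior is conjugate to the Multinomial likelihood: each posterior αⱼ = prior αⱼ + observed count nⱼ.
Posterior concentration: (5.2, 17.2, 16.2, 9.2), total = 47.8.
E[θ_{B}|data] = α_{B}/Σα = 17.2/47.8 = 0.3598.

0.3598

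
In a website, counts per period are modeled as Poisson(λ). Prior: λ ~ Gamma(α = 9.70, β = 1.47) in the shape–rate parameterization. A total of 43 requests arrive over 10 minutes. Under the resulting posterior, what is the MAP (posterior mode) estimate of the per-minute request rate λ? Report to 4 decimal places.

With a Gamma(shape α, rate β) prior, the Poisson likelihood is conjugate: the posterior is Gamma(α + ΣXᵢ, β + n).
Posterior: Gamma(α+S, β+n) = Gamma(9.70+43, 1.47+10) = Gamma(52.70, 11.47).
Mode of Gamma(α,β) for α≥1 is (α−1)/β = 51.70/11.47 = 4.5074.

4.5074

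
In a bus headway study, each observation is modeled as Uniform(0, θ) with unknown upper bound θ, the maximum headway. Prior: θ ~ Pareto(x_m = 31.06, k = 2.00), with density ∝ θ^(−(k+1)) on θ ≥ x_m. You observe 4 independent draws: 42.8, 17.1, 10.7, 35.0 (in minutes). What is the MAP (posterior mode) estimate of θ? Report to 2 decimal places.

A Pareto(scale x_m, shape k) prior on the upper bound θ of Uniform(0, θ) is conjugate: posterior is Pareto(max(x_m, max xᵢ), k + n).
Sample maximum = 42.8; prior scale x_m = 31.06 → posterior scale = max = 42.80.
Posterior shape = 2.00 + 4 = 6.00.
The Pareto density is decreasing on [x_m, ∞), so the mode is x_m = 42.80.

42.80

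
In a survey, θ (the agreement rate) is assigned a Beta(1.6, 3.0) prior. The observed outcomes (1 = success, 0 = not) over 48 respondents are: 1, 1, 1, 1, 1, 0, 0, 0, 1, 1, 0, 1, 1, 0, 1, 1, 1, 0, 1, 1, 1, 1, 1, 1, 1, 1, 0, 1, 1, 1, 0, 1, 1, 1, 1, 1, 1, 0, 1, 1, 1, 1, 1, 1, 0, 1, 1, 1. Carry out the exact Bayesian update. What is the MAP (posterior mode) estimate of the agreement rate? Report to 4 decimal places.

The Beta prior is conjugate to a Binomial/Bernoulli likelihood; the update adds successes to α and failures to β.
Posterior: Beta(α+k, β+n−k) = Beta(1.6+38, 3.0+10) = Beta(39.6, 13.0).
Mode of Beta(a,b) for a,b>1 is (a−1)/(a+b−2) = 38.6/50.6 = 0.7628.

0.7628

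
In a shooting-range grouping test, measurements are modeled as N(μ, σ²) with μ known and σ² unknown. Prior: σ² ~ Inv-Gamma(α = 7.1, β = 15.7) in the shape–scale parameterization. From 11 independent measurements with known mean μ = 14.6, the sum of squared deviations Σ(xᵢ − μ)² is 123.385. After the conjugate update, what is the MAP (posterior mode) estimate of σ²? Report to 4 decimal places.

5.6906

With known mean μ and an Inverse-Gamma(α, β) prior on σ², the Normal likelihood is conjugate: posterior is Inv-Gamma(α + n/2, β + Σ(xᵢ−μ)²/2).
Posterior: Inv-Gamma(7.1 + 11/2, 15.7 + 123.385/2) = Inv-Gamma(12.60, 77.3925).
Mode = β/(α+1) = 77.3925/13.60 = 5.6906.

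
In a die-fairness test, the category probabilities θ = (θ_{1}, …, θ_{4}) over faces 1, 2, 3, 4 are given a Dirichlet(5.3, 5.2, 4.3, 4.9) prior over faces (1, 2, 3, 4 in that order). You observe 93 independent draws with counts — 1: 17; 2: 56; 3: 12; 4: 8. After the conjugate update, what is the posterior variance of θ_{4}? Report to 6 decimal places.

The Dirichlet prior is conjugate to the Multinomial likelihood: each posterior αⱼ = prior αⱼ + observed count nⱼ.
Posterior concentration: (22.3, 61.2, 16.3, 12.9), total = 112.7.
Var[θ_j] = α_j(Σα−α_j)/((Σα)²(Σα+1)) = 12.9·99.8/(112.7²·113.7) = 0.000891.

0.000891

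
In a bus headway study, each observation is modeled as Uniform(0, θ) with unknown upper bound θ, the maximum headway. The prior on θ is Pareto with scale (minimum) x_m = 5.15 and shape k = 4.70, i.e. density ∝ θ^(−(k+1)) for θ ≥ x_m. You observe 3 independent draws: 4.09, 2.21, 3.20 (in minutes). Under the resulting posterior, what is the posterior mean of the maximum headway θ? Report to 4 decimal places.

A Pareto(scale x_m, shape k) prior on the upper bound θ of Uniform(0, θ) is conjugate: posterior is Pareto(max(x_m, max xᵢ), k + n).
Sample maximum = 4.09; prior scale x_m = 5.15 → posterior scale = max = 5.15.
Posterior shape = 4.70 + 3 = 7.70.
E[θ|data] = k·x_m/(k−1) = 7.70·5.15/6.70 = 5.9187.

5.9187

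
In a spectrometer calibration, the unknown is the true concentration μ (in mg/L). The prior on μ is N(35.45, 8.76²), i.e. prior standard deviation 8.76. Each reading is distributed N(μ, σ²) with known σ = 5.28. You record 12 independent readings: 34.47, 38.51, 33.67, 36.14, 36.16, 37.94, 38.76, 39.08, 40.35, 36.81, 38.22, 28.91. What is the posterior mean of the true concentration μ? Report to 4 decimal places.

For Normal data with known variance σ², a Normal(μ₀, σ₀²) prior on μ is conjugate. Posterior precision = 1/σ₀² + n/σ²; posterior mean is the precision-weighted average of μ₀ and x̄.
Σxᵢ = 34.47 + 38.51 + 33.67 + 36.14 + 36.16 + 37.94 + 38.76 + 39.08 + 40.35 + 36.81 + 38.22 + 28.91 = 439.02, so n·x̄ = 439.02.
σ₀² = 8.76² = 76.7376, σ² = 5.28² = 27.8784; σ² + n·σ₀² = 27.8784 + 12·76.7376 = 948.7296.
Posterior mean = (μ₀/σ₀² + n·x̄/σ²)/(1/σ₀² + n/σ²) = (σ²·μ₀ + σ₀²·n·x̄)/(σ² + n·σ₀²) = (27.8784·35.45 + 76.7376·439.02)/948.7296 = 34677.630432/948.7296 = 36.5516.

36.5516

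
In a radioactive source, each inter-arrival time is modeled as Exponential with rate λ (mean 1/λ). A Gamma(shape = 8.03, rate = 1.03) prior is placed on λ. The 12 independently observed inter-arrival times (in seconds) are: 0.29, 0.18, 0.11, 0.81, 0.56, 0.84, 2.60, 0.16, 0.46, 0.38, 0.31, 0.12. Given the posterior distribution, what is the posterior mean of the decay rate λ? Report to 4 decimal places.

2.5516

With a Gamma(shape α, rate β) prior on the exponential rate λ, the posterior after n observations with total T = Σxᵢ is Gamma(α+n, β+T).
Sum of observations T = 6.82 seconds; n = 12.
Posterior: Gamma(8.03+12, 1.03+6.82) = Gamma(20.03, 7.85).
Posterior mean of λ = α/β = 20.03/7.85 = 2.5516.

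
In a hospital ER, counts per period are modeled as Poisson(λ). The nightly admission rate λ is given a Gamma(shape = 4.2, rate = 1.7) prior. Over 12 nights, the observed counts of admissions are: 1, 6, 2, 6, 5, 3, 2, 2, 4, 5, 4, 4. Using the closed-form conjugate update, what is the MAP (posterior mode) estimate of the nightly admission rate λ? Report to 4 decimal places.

With a Gamma(shape α, rate β) prior, the Poisson likelihood is conjugate: the posterior is Gamma(α + ΣXᵢ, β + n).
Sum of counts S = 44 over n = 12 nights.
Posterior: Gamma(α+S, β+n) = Gamma(4.2+44, 1.7+12) = Gamma(48.2, 13.7).
Mode of Gamma(α,β) for α≥1 is (α−1)/β = 47.2/13.7 = 3.4453.

3.4453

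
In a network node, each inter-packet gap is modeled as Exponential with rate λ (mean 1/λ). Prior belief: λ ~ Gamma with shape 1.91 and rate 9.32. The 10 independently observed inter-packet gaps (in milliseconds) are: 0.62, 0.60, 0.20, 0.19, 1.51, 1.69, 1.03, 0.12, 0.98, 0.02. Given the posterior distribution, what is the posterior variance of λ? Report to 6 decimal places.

0.044937

With a Gamma(shape α, rate β) prior on the exponential rate λ, the posterior after n observations with total T = Σxᵢ is Gamma(α+n, β+T).
Sum of observations T = 6.96 milliseconds; n = 10.
Posterior: Gamma(1.91+10, 9.32+6.96) = Gamma(11.91, 16.28).
Var = α/β² = 0.044937.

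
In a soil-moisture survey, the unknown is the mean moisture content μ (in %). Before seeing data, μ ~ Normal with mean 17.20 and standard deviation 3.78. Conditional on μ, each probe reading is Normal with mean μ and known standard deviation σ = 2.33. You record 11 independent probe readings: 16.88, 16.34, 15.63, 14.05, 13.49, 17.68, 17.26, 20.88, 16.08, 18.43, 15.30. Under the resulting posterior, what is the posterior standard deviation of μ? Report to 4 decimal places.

0.6907

For Normal data with known variance σ², a Normal(μ₀, σ₀²) prior on μ is conjugate. Posterior precision = 1/σ₀² + n/σ²; posterior mean is the precision-weighted average of μ₀ and x̄.
σ₀² = 3.78² = 14.2884, σ² = 2.33² = 5.4289; σ² + n·σ₀² = 5.4289 + 11·14.2884 = 162.6013.
Posterior precision = 1/σ₀² + n/σ² = 1/14.2884 + 11/5.4289 = (σ² + n·σ₀²)/(σ₀²σ²) = 162.6013/(14.2884·5.4289); posterior variance σₙ² = σ₀²σ²/(σ² + n·σ₀²) = 14.2884·5.4289/162.6013 = 0.477058.
Posterior SD = √σₙ² = √(14.2884·5.4289/162.6013) = 0.6907.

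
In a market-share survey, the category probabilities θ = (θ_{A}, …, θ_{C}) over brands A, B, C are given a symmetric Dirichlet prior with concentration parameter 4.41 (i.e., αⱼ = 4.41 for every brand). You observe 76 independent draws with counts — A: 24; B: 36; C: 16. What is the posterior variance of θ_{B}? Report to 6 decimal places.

The Dirichlet prior is conjugate to the Multinomial likelihood: each posterior αⱼ = prior αⱼ + observed count nⱼ.
Posterior concentration: (28.41, 40.41, 20.41), total = 89.23.
Var[θ_j] = α_j(Σα−α_j)/((Σα)²(Σα+1)) = 40.41·48.82/(89.23²·90.23) = 0.002746.

0.002746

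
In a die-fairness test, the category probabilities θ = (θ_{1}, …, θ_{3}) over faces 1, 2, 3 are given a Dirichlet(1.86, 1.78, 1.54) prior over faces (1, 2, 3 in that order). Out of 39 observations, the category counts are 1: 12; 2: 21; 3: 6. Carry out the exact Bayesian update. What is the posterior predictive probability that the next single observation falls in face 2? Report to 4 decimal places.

0.5156

The Dirichlet prior is conjugate to the Multinomial likelihood: each posterior αⱼ = prior αⱼ + observed count nⱼ.
Posterior concentration: (13.86, 22.78, 7.54), total = 44.18.
P(next = 2 | data) = α_{2}/Σα = 0.5156.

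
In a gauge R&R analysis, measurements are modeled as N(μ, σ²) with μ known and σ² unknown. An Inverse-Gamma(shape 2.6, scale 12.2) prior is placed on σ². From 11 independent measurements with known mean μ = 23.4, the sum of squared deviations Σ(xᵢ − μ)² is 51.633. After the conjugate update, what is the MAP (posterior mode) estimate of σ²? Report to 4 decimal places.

With known mean μ and an Inverse-Gamma(α, β) prior on σ², the Normal likelihood is conjugate: posterior is Inv-Gamma(α + n/2, β + Σ(xᵢ−μ)²/2).
Posterior: Inv-Gamma(2.6 + 11/2, 12.2 + 51.633/2) = Inv-Gamma(8.10, 38.0165).
Mode = β/(α+1) = 38.0165/9.10 = 4.1776.

4.1776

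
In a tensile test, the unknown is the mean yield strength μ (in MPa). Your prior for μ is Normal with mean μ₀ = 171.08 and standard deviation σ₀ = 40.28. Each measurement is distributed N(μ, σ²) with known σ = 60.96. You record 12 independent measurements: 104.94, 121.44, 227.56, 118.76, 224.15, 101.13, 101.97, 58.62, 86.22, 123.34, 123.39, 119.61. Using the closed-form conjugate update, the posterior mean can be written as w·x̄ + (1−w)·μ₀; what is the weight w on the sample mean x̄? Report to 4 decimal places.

0.8397

For Normal data with known variance σ², a Normal(μ₀, σ₀²) prior on μ is conjugate. Posterior precision = 1/σ₀² + n/σ²; posterior mean is the precision-weighted average of μ₀ and x̄.
σ₀² = 40.28² = 1622.4784, σ² = 60.96² = 3716.1216. Prior precision 1/σ₀² = 1/1622.4784; data precision n/σ² = 12/3716.1216.
w = (n/σ²)/(1/σ₀² + n/σ²) = n·σ₀²/(σ² + n·σ₀²) = 12·1622.4784/(3716.1216 + 12·1622.4784) = 19469.7408/23185.8624 = 0.8397.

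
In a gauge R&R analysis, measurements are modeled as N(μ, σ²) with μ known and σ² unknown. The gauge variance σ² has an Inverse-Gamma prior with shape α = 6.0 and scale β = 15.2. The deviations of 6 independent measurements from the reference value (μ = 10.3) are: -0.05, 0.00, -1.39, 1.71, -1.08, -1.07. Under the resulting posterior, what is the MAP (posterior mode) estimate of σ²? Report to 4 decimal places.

With known mean μ and an Inverse-Gamma(α, β) prior on σ², the Normal likelihood is conjugate: posterior is Inv-Gamma(α + n/2, β + Σ(xᵢ−μ)²/2).
Σ(xᵢ−μ)² = (-0.05)² + (0.00)² + (-1.39)² + (1.71)² + (-1.08)² + (-1.07)² = 7.1700.
Posterior: Inv-Gamma(6.0 + 6/2, 15.2 + 7.1700/2) = Inv-Gamma(9.00, 18.78500).
Mode = β/(α+1) = 18.78500/10.00 = 1.8785.

1.8785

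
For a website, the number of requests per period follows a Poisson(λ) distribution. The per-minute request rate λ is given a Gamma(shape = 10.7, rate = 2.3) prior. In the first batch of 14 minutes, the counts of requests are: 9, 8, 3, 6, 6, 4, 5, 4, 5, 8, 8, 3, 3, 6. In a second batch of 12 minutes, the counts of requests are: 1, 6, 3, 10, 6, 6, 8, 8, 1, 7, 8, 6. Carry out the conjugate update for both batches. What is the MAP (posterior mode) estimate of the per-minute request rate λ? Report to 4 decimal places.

With a Gamma(shape α, rate β) prior, the Poisson likelihood is conjugate: the posterior is Gamma(α + ΣXᵢ, β + n).
Batch 1: sum of counts S = 78 over n = 14 minutes.
After batch 1: Gamma(α+S, β+n) = Gamma(10.7+78, 2.3+14) = Gamma(88.7, 16.3).
Batch 2: sum of counts S = 70 over n = 12 minutes.
After batch 2: Gamma(α+S, β+n) = Gamma(88.7+70, 16.3+12) = Gamma(158.7, 28.3).
Mode of Gamma(α,β) for α≥1 is (α−1)/β = 157.7/28.3 = 5.5724.

5.5724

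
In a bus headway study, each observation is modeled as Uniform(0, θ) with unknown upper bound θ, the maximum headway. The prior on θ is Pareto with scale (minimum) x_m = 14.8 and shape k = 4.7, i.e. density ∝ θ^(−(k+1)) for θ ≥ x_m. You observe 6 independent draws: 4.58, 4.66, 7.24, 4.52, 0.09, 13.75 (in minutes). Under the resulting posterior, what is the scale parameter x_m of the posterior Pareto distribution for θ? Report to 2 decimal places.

14.80

A Pareto(scale x_m, shape k) prior on the upper bound θ of Uniform(0, θ) is conjugate: posterior is Pareto(max(x_m, max xᵢ), k + n).
Sample maximum = 13.75; prior scale x_m = 14.8 → posterior scale = max = 14.80.
Posterior shape = 4.7 + 6 = 10.7.
Posterior scale x_m = 14.80.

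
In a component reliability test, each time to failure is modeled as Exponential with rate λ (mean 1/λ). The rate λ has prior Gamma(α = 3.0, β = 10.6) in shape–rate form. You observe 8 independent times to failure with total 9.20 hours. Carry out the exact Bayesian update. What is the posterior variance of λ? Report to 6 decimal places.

With a Gamma(shape α, rate β) prior on the exponential rate λ, the posterior after n observations with total T = Σxᵢ is Gamma(α+n, β+T).
Posterior: Gamma(3.0+8, 10.6+9.20) = Gamma(11.0, 19.80).
Var = α/β² = 0.028058.

0.028058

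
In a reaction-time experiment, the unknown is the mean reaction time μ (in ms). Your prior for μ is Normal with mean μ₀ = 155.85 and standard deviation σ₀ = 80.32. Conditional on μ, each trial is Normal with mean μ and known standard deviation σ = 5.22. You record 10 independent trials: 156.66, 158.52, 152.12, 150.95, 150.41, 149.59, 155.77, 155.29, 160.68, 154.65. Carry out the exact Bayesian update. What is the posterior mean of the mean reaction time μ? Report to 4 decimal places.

For Normal data with known variance σ², a Normal(μ₀, σ₀²) prior on μ is conjugate. Posterior precision = 1/σ₀² + n/σ²; posterior mean is the precision-weighted average of μ₀ and x̄.
Σxᵢ = 156.66 + 158.52 + 152.12 + 150.95 + 150.41 + 149.59 + 155.77 + 155.29 + 160.68 + 154.65 = 1544.64, so n·x̄ = 1544.64.
σ₀² = 80.32² = 6451.3024, σ² = 5.22² = 27.2484; σ² + n·σ₀² = 27.2484 + 10·6451.3024 = 64540.2724.
Posterior mean = (μ₀/σ₀² + n·x̄/σ²)/(1/σ₀² + n/σ²) = (σ²·μ₀ + σ₀²·n·x̄)/(σ² + n·σ₀²) = (27.2484·155.85 + 6451.3024·1544.64)/64540.2724 = 9969186.402276/64540.2724 = 154.4646.

154.4646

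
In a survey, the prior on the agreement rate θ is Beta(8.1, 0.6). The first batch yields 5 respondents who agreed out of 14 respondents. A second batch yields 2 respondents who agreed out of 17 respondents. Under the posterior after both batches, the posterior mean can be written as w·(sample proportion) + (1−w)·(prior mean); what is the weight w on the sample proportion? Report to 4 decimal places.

0.7809

The Beta prior is conjugate to a Binomial/Bernoulli likelihood; the update adds successes to α and failures to β.
Total number of respondents: n = 14 + 17 = 31.
Posterior mean = (α₀+k)/(α₀+β₀+n) = [n/(α₀+β₀+n)]·(k/n) + [(α₀+β₀)/(α₀+β₀+n)]·α₀/(α₀+β₀), so only n and the prior enter the weight.
The weight on the data is w = n/(α₀+β₀+n) = 31/(8.1+0.6+31) = 31/39.7 = 0.7809.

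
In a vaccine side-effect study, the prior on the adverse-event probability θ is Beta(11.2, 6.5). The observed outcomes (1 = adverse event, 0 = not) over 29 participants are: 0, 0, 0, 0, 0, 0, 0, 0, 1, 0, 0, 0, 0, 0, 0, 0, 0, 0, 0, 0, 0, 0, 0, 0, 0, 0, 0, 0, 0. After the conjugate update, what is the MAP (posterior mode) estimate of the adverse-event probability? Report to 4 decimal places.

0.2506

The Beta prior is conjugate to a Binomial/Bernoulli likelihood; the update adds successes to α and failures to β.
Posterior: Beta(α+k, β+n−k) = Beta(11.2+1, 6.5+28) = Beta(12.2, 34.5).
Mode of Beta(a,b) for a,b>1 is (a−1)/(a+b−2) = 11.2/44.7 = 0.2506.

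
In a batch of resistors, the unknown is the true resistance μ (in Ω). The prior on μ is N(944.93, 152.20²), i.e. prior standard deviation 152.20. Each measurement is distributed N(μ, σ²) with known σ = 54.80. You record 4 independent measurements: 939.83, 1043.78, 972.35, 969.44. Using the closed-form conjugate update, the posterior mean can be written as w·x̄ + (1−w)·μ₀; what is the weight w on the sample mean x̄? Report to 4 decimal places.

For Normal data with known variance σ², a Normal(μ₀, σ₀²) prior on μ is conjugate. Posterior precision = 1/σ₀² + n/σ²; posterior mean is the precision-weighted average of μ₀ and x̄.
σ₀² = 152.20² = 23164.84, σ² = 54.80² = 3003.04. Prior precision 1/σ₀² = 1/23164.84; data precision n/σ² = 4/3003.04.
w = (n/σ²)/(1/σ₀² + n/σ²) = n·σ₀²/(σ² + n·σ₀²) = 4·23164.84/(3003.04 + 4·23164.84) = 92659.36/95662.4 = 0.9686.

0.9686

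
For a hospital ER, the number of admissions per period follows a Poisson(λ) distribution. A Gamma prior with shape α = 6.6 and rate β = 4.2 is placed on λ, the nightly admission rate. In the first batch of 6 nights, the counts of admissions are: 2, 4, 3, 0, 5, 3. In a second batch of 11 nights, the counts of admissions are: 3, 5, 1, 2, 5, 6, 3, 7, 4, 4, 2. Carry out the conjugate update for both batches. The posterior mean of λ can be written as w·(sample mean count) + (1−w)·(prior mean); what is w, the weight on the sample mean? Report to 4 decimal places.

With a Gamma(shape α, rate β) prior, the Poisson likelihood is conjugate: the posterior is Gamma(α + ΣXᵢ, β + n).
Total number of nights: n = 6 + 11 = 17.
Posterior mean = (α₀+S)/(β₀+n) = [n/(β₀+n)]·(S/n) + [β₀/(β₀+n)]·(α₀/β₀), so only n and β₀ enter the weight.
Weight on data w = n/(β₀+n) = 17/(4.2+17) = 17/21.2 = 0.8019.

0.8019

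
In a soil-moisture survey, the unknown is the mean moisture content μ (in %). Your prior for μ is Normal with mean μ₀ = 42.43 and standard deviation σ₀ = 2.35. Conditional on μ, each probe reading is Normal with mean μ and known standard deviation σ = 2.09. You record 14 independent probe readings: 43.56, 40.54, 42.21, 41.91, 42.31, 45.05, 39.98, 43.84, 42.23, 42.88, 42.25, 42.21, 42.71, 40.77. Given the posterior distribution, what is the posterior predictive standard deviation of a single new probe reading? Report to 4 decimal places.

For Normal data with known variance σ², a Normal(μ₀, σ₀²) prior on μ is conjugate. Posterior precision = 1/σ₀² + n/σ²; posterior mean is the precision-weighted average of μ₀ and x̄.
σ₀² = 2.35² = 5.5225, σ² = 2.09² = 4.3681; σ² + n·σ₀² = 4.3681 + 14·5.5225 = 81.6831.
Posterior precision = 1/σ₀² + n/σ² = 1/5.5225 + 14/4.3681 = (σ² + n·σ₀²)/(σ₀²σ²) = 81.6831/(5.5225·4.3681); posterior variance σₙ² = σ₀²σ²/(σ² + n·σ₀²) = 5.5225·4.3681/81.6831 = 0.295322.
Predictive variance for one new observation = σₙ² + σ² = 5.5225·4.3681/81.6831 + 4.3681 = σ²·(σ₀² + 81.6831)/81.6831 = 4.3681·87.2056/81.6831 = 4.663422; SD = √(4.3681·87.2056/81.6831) = 2.1595.

2.1595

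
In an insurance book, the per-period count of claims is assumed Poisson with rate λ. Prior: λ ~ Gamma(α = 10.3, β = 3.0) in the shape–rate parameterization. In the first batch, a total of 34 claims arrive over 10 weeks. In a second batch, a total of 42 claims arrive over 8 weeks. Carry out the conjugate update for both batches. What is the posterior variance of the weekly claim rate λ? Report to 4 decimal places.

0.1957

With a Gamma(shape α, rate β) prior, the Poisson likelihood is conjugate: the posterior is Gamma(α + ΣXᵢ, β + n).
After batch 1: Gamma(α+S, β+n) = Gamma(10.3+34, 3.0+10) = Gamma(44.3, 13.0).
After batch 2: Gamma(α+S, β+n) = Gamma(44.3+42, 13.0+8) = Gamma(86.3, 21.0).
Var = α/β² = 86.3/21.0² = 0.1957.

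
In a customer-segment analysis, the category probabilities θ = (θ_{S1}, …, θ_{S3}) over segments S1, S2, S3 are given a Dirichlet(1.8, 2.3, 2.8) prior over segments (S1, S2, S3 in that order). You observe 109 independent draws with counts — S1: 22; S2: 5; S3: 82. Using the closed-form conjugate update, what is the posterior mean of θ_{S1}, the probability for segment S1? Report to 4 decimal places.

0.2053

The Dirichlet prior is conjugate to the Multinomial likelihood: each posterior αⱼ = prior αⱼ + observed count nⱼ.
Posterior concentration: (23.8, 7.3, 84.8), total = 115.9.
E[θ_{S1}|data] = α_{S1}/Σα = 23.8/115.9 = 0.2053.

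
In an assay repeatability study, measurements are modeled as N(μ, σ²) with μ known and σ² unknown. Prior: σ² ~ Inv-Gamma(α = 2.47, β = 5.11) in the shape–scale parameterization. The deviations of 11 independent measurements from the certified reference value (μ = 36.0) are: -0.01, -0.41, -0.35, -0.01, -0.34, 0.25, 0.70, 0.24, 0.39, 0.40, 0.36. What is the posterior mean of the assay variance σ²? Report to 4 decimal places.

0.8377

With known mean μ and an Inverse-Gamma(α, β) prior on σ², the Normal likelihood is conjugate: posterior is Inv-Gamma(α + n/2, β + Σ(xᵢ−μ)²/2).
Σ(xᵢ−μ)² = (-0.01)² + (-0.41)² + (-0.35)² + (-0.01)² + (-0.34)² + (0.25)² + (0.70)² + (0.24)² + (0.39)² + (0.40)² + (0.36)² = 1.4582.
Posterior: Inv-Gamma(2.47 + 11/2, 5.11 + 1.4582/2) = Inv-Gamma(7.97, 5.83910).
E[σ²|data] = β/(α−1) = 5.83910/6.97 = 0.8377.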